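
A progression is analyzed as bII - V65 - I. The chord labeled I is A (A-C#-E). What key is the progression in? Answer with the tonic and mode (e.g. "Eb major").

The anchor chord is a major triad on A, labeled I.
If A is scale degree 1 and the mode makes that degree carry a major triad, the tonic is A and the mode is major.

A major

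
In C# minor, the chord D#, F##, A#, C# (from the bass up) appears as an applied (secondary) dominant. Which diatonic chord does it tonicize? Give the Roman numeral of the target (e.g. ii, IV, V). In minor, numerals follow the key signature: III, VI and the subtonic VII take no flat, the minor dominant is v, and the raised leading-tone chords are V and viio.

The chord is a dominant seventh chord on D#.
A dominant resolves down a perfect fifth: D# → G#. In C# minor, G# is scale degree 5, i.e. V.

V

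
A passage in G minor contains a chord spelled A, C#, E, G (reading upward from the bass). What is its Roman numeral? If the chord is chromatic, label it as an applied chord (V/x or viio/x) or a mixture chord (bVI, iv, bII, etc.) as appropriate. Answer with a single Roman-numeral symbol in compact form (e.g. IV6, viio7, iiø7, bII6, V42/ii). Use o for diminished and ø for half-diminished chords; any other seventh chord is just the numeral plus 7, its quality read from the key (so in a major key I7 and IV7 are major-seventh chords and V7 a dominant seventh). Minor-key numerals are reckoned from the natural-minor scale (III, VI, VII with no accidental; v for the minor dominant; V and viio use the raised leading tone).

V7/V

Stacked in thirds the chord is A-C#-E-G: a dominant seventh chord on A.
A is not a diatonic chord root with this quality in G minor, but it lies a perfect fifth above D (V), so the chord functions as an applied dominant of V.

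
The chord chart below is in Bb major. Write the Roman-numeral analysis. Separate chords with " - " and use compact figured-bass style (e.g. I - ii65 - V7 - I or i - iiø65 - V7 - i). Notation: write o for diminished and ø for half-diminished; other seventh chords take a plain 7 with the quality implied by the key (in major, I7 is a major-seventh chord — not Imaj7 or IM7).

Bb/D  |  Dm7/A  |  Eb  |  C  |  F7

I6 - iii43 - IV - V/V - V7

Bb/D: root Bb is the tonic; major triad there is I6.
Dm7/A: root D is the mediant; minor seventh chord there is iii43.
Eb has root Eb, degree 4 in Bb major, so IV.
C is the secondary dominant of V (major triad on C): V/V.
F7: root F is the dominant; dominant seventh chord there is V7.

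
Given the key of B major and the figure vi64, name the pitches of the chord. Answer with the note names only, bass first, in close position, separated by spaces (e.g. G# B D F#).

D# G# B

In B major, the submediant is G#, and the diatonic chord built there is a minor triad.
That chord is spelled G#-B-D#.
The figured bass 64 indicates second inversion, placing the fifth (D#) in the bass: D#-G#-B.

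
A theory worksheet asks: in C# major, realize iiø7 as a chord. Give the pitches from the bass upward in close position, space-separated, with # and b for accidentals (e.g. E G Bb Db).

Scale degree 2 in C# major is D#; here the chord built on it is altered to a half-diminished seventh chord. iiø7 is the half-diminished supertonic seventh, borrowed from the parallel minor.
So the chord is D#-F#-A-C#.

D# F# A C#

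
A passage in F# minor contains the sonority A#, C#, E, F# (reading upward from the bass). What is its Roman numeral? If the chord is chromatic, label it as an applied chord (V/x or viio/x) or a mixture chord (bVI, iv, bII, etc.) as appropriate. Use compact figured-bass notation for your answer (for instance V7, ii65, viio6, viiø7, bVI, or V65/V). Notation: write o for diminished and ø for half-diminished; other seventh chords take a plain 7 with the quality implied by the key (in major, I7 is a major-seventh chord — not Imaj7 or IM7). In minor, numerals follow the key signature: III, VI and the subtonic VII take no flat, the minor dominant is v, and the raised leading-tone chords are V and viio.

V65/iv

The pitches F#-A#-C#-E form a dominant seventh chord rooted on F#.
F# is not a diatonic chord root with this quality in F# minor, but it lies a perfect fifth above B (iv), so the chord functions as an applied dominant of iv.
With A# in the bass the chord is in first inversion, so the figured bass is 65.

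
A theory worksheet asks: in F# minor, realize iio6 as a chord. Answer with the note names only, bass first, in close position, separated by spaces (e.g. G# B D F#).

In F# minor, the supertonic is G#, and the diatonic chord built there is a diminished triad.
Stacking thirds from G# gives G#-B-D.
The figured bass 6 indicates first inversion, placing the third (B) in the bass: B-D-G#.

B D G#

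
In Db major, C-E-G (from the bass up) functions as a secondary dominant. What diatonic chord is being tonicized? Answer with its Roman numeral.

The chord is a major triad on C.
A dominant resolves down a perfect fifth: C → F. In Db major, F is scale degree 3, i.e. iii.

iii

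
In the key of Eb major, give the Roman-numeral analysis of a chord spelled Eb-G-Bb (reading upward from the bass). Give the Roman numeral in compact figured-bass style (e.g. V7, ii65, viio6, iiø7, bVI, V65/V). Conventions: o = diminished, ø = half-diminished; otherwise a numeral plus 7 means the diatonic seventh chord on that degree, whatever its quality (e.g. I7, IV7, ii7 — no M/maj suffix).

I

Stacked in thirds the chord is Eb-G-Bb: a major triad on Eb.
In Eb major, Eb is the tonic; the diatonic major triad there is I.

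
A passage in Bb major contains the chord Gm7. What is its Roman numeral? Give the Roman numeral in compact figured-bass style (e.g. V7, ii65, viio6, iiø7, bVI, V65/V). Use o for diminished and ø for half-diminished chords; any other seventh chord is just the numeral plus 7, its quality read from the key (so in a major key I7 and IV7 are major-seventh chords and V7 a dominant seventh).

vi7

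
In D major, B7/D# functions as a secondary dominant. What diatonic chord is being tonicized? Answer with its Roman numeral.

ii

The chord is a dominant seventh chord on B.
A dominant resolves down a perfect fifth: B → E. In D major, E is scale degree 2, i.e. ii.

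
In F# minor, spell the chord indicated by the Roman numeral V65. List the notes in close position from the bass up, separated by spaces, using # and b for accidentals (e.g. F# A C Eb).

In F# minor, the dominant is C#. The dominant is major (leading tone raised), so V is a dominant seventh chord.
Stacking thirds from C# gives C#-E#-G#-B.
The figured bass 65 indicates first inversion, placing the third (E#) in the bass: E#-G#-B-C#.

E# G# B C#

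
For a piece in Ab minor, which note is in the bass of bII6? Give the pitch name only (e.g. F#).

Db

bII in Ab minor has root Bbb; the chord is Bbb-Db-Fb.
The figure 6 means first inversion — the third is in the bass.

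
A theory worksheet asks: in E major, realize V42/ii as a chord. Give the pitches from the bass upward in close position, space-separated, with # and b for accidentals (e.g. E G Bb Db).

The slash means an applied dominant: we want the dominant of ii. In E major, ii is F# minor, and its dominant is built on C#.
Building a dominant seventh chord on C# gives C#-E#-G#-B.
With the 42 figure the chord is in third inversion; from the bass B upward in close position it reads B-C#-E#-G#.

B C# E# G#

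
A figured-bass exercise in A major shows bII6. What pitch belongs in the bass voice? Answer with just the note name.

bII in A major has root Bb; the chord is Bb-D-F.
The figure 6 means first inversion — the third is in the bass.

D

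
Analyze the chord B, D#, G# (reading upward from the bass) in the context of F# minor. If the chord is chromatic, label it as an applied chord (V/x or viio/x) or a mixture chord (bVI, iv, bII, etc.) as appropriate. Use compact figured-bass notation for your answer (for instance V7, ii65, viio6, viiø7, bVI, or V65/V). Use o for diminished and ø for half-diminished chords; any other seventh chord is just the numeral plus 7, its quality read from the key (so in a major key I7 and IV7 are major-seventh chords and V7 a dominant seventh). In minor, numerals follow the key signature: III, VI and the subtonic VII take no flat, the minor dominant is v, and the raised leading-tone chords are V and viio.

The pitches G#-B-D# form a minor triad rooted on G#.
G# is the second degree of F# minor. This is the minor supertonic, borrowed from the parallel major (the Dorian ii).
With B in the bass the chord is in first inversion, so the figured bass is 6.

ii6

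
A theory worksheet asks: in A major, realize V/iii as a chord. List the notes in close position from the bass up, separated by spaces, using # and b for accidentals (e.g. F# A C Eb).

G# B# D#

V/iii is a secondary dominant — the dominant triad of iii. iii in A major is C#, so the applied chord's root is G#, a perfect fifth above.
Building a major triad on G# gives G#-B#-D#.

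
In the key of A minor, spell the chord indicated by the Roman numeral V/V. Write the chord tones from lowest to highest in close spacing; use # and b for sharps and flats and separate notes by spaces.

B D# F#

The slash means an applied dominant: we want the dominant of V. In A minor, V is E major, and its dominant is built on B.
Building a major triad on B gives B-D#-F#.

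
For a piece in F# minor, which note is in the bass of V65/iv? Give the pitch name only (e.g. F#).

The applied chord V65/iv is rooted on F#: F#-A#-C#-E.
The figure 65 means first inversion — the third is in the bass.

A#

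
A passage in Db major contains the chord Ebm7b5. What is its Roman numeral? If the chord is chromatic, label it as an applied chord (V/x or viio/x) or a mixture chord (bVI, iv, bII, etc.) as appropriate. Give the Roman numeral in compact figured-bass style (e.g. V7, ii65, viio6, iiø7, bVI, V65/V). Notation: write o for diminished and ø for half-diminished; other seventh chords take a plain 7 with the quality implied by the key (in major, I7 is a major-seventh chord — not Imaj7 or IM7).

Stacked in thirds the chord is Eb-Gb-Bbb-Db: a half-diminished seventh chord on Eb.
Eb is the second degree of Db major. This is the half-diminished supertonic seventh, borrowed from the parallel minor.

iiø7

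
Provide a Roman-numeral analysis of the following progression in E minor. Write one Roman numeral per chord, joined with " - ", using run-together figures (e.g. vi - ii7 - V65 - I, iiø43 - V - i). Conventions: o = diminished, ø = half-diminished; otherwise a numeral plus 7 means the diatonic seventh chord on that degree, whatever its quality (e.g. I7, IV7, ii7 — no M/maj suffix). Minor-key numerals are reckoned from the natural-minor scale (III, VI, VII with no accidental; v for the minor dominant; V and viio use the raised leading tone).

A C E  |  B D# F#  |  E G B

iv - V - i

A-C-E: minor triad on A = scale degree 4 → iv.
B-D#-F#: root B is the dominant; major triad there is V.
E-G-B has root E, degree 1 in E minor, so i.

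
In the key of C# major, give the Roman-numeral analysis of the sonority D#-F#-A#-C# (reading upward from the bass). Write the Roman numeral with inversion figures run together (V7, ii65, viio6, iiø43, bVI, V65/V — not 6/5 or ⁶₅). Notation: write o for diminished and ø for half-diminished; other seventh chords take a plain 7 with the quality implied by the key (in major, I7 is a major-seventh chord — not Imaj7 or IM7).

Stacked in thirds the chord is D#-F#-A#-C#: a minor seventh chord on D#.
In C# major, D# is the supertonic; the diatonic minor seventh chord there is ii7.

ii7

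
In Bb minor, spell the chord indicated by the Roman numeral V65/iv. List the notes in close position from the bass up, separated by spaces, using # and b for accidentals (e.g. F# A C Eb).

D F Ab Bb

V65/iv is a secondary dominant — the dominant seventh of iv. iv in Bb minor is Eb, so the applied chord's root is Bb, a perfect fifth above.
Building a dominant seventh chord on Bb gives Bb-D-F-Ab.
With the 65 figure the chord is in first inversion; from the bass D upward in close position it reads D-F-Ab-Bb.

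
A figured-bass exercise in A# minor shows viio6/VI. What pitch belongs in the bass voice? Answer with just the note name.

G#

The applied chord viio6/VI is rooted on E#: E#-G#-B.
The figure 6 means first inversion — the third is in the bass.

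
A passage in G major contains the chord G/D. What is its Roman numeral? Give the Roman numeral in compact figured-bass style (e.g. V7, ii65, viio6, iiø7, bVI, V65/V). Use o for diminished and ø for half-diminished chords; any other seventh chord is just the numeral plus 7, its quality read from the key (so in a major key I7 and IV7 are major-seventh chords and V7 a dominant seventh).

The pitches G-B-D form a major triad rooted on G.
In G major, G is the tonic; the diatonic major triad there is I.
With D in the bass the chord is in second inversion, so the figured bass is 64.

I64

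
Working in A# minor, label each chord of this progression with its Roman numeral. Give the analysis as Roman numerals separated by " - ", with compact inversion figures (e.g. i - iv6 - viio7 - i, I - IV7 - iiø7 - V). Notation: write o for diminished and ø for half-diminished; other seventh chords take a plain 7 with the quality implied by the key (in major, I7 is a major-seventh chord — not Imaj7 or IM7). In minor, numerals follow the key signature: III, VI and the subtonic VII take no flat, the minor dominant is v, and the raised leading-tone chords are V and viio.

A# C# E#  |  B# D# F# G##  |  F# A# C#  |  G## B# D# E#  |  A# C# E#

A#-C#-E# has root A#, degree 1 in A# minor, so i.
B#-D#-F#-G##: root G## is the leading tone; fully diminished seventh chord there is viio65.
F#-A#-C# has root F#, degree 6 in A# minor, so VI.
G##-B#-D#-E#: dominant seventh chord on E# = scale degree 5 → V65.
A#-C#-E# has root A#, degree 1 in A# minor, so i.

i - viio65 - VI - V65 - i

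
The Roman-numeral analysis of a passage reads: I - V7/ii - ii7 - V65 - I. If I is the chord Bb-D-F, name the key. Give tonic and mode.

Bb major

The anchor chord is a major triad on Bb, labeled I.
If Bb is scale degree 1 and the mode makes that degree carry a major triad, the tonic is Bb and the mode is major.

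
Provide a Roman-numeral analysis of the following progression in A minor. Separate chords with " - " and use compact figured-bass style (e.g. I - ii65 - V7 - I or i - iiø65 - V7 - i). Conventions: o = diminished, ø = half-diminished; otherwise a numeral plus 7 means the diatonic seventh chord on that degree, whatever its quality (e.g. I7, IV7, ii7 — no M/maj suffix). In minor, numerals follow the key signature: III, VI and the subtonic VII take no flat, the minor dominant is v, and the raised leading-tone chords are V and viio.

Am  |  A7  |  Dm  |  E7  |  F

i - V7/iv - iv - V7 - VI

Am: minor triad on A = scale degree 1 → i.
A7 is the secondary dominant of iv (dominant seventh chord on A): V7/iv.
Dm: minor triad on D = scale degree 4 → iv.
E7 has root E, degree 5 in A minor, so V7.
F: major triad on F = scale degree 6 → VI.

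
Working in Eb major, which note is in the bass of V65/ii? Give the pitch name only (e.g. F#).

The applied chord V65/ii is rooted on C: C-E-G-Bb.
The figure 65 means first inversion — the third is in the bass.

E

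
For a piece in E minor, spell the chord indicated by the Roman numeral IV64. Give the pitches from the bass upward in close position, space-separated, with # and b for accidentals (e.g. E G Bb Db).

E A C#

IV64 is the major subdominant, borrowed from the parallel major. In E minor that root is A.
So the chord is A-C#-E, a major triad.
The figured bass 64 indicates second inversion, placing the fifth (E) in the bass: E-A-C#.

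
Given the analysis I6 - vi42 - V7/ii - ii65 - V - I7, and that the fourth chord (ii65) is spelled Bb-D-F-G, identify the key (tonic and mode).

ii65 is given as Bb-D-F-G — a minor seventh chord with root G.
Counting down one scale step from G places the tonic on F; a minor seventh chord on degree 2 is diatonic only in major.

F major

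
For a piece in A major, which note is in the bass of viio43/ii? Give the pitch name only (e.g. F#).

E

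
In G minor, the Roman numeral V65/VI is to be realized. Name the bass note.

D

The applied chord V65/VI is rooted on Bb: Bb-D-F-Ab.
The figure 65 means first inversion — the third is in the bass.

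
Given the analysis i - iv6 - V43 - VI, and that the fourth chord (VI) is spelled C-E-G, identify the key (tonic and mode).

VI is given as C-E-G — a major triad with root C.
If C is scale degree 6 and the mode makes that degree carry a major triad, the tonic is E and the mode is minor.

E minor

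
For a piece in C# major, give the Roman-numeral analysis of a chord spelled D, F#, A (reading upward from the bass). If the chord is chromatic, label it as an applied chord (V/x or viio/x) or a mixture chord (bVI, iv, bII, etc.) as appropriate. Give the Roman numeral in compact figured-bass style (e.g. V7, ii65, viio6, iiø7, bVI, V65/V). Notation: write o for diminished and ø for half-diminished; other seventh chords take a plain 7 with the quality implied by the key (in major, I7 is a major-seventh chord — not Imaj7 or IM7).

bII

Stacked in thirds the chord is D-F#-A: a major triad on D.
D is the lowered second degree of C# major (diatonic 2 would be D#). This is the Neapolitan chord — a major triad on the lowered second degree.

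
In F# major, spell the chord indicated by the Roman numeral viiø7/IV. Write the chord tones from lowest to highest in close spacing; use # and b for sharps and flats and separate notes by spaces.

A# C# E G#

The slash marks an applied leading-tone chord: viio of IV. In F# major, IV is B, so the leading tone to it is A#, a half step below.
Building a half-diminished seventh chord on A# gives A#-C#-E-G#.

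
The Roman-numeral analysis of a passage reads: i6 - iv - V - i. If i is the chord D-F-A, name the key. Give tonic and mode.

D minor

i is given as D-F-A — a minor triad with root D.
If D is scale degree 1 and the mode makes that degree carry a minor triad, the tonic is D and the mode is minor.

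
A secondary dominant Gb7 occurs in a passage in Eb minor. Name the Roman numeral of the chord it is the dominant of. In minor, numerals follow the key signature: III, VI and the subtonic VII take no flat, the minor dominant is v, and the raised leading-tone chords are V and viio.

The chord is a dominant seventh chord on Gb.
A dominant resolves down a perfect fifth: Gb → Cb. In Eb minor, Cb is scale degree 6, i.e. VI.

VI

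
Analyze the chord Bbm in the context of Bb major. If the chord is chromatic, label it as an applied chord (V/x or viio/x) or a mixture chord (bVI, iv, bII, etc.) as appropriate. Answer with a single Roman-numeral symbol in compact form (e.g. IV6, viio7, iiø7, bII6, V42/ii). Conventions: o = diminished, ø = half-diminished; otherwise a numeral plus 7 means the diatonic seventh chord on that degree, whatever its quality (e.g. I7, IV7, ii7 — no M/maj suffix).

The pitches Bb-Db-F form a minor triad rooted on Bb.
Bb is the first degree of Bb major. This is the minor tonic, borrowed from the parallel minor.

i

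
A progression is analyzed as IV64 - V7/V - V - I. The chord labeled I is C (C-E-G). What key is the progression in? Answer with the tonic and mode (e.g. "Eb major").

C major

I is given as C-E-G — a major triad with root C.
If C is scale degree 1 and the mode makes that degree carry a major triad, the tonic is C and the mode is major.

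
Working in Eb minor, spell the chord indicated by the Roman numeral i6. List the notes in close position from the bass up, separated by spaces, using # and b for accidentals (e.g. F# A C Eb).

The numeral's case and figure indicate a minor triad. In Eb minor its root, the first degree, is Eb.
That chord is spelled Eb-Gb-Bb.
With the 6 figure the chord is in first inversion; from the bass Gb upward in close position it reads Gb-Bb-Eb.

Gb Bb Eb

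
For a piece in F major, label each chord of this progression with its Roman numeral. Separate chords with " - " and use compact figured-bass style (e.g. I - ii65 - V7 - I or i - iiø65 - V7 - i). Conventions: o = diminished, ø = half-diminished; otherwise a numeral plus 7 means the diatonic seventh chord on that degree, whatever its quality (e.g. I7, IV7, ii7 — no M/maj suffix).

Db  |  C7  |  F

Db: Db with this quality isn't in the key; it's bVI, borrowed from the parallel minor.
C7: dominant seventh chord on C = scale degree 5 → V7.
F: root F is the tonic; major triad there is I.

bVI - V7 - I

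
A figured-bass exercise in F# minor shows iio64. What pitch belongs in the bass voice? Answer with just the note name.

D

iio in F# minor has root G#; the chord is G#-B-D.
The figure 64 means second inversion — the fifth is in the bass.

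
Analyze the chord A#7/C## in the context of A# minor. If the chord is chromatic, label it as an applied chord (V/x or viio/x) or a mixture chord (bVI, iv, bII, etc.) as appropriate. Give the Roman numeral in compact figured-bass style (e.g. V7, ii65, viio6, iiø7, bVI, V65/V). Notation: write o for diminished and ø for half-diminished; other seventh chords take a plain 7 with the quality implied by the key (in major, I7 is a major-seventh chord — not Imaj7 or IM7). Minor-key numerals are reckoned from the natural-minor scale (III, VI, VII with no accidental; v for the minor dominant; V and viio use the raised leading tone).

V65/iv

Stacked in thirds the chord is A#-C##-E#-G#: a dominant seventh chord on A#.
A# is not a diatonic chord root with this quality in A# minor, but it lies a perfect fifth above D# (iv), so the chord functions as an applied dominant of iv.
With C## in the bass the chord is in first inversion, so the figured bass is 65.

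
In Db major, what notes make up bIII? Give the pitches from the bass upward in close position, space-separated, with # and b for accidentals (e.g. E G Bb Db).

Scale degree 3 in Db major is F; lowering it a half step gives Fb. bIII is a major triad on the lowered third degree, borrowed from the parallel minor.
So the chord is Fb-Ab-Cb.

Fb Ab Cb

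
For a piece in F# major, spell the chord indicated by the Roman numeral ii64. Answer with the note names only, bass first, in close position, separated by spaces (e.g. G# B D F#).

D# G# B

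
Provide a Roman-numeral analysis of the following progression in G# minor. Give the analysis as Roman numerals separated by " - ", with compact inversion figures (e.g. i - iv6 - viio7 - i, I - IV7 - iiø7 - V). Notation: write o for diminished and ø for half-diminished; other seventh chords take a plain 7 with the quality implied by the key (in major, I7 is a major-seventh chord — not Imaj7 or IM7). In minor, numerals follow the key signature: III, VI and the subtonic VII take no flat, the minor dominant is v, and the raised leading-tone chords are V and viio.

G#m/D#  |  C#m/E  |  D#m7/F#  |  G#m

i64 - iv6 - v65 - i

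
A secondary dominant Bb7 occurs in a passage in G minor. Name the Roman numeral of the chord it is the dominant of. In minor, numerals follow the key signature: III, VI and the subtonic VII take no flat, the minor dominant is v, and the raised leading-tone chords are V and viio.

VI

The chord is a dominant seventh chord on Bb.
A dominant resolves down a perfect fifth: Bb → Eb. In G minor, Eb is scale degree 6, i.e. VI.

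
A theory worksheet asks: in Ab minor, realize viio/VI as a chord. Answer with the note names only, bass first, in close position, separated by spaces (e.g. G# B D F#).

viio/VI is a secondary leading-tone chord. The target VI is Fb in Ab minor; the applied chord is rooted a semitone below, on Eb.
Building a diminished triad on Eb gives Eb-Gb-Bbb.

Eb Gb Bbb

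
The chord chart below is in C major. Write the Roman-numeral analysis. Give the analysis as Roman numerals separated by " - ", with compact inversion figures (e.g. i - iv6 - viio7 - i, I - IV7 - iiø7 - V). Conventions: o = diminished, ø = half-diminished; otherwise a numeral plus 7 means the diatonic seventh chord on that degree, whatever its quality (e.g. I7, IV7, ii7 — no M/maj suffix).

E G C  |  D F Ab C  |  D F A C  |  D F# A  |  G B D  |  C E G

E-G-C: major triad on C = scale degree 1 → I6.
D-F-Ab-C: D with this quality isn't in the key; it's iiø7, borrowed from the parallel minor.
D-F-A-C: root D is the supertonic; minor seventh chord there is ii7.
D-F#-A is the secondary dominant of V (major triad on D): V/V.
G-B-D has root G, degree 5 in C major, so V.
C-E-G: major triad on C = scale degree 1 → I.

I6 - iiø7 - ii7 - V/V - V - I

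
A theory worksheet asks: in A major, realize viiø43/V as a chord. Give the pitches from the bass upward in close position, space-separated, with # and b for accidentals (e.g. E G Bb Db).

A C# D# F#

viiø43/V is a secondary leading-tone chord. The target V is E in A major; the applied chord is rooted a semitone below, on D#.
Building a half-diminished seventh chord on D# gives D#-F#-A-C#.
The figured bass 43 indicates second inversion, placing the fifth (A) in the bass: A-C#-D#-F#.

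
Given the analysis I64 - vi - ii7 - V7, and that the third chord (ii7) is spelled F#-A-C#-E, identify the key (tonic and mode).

The anchor chord is a minor seventh chord on F#, labeled ii7.
Counting down one scale step from F# places the tonic on E; a minor seventh chord on degree 2 is diatonic only in major.

E major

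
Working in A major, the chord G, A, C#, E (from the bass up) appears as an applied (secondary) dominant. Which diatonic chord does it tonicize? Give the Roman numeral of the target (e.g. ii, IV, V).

The chord is a dominant seventh chord on A.
A dominant resolves down a perfect fifth: A → D. In A major, D is scale degree 4, i.e. IV.

IV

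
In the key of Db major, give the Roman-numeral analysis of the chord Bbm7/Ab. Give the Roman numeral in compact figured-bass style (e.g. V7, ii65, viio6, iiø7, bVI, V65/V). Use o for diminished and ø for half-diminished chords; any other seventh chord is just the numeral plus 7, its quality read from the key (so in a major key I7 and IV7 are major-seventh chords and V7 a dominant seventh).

vi42

Stacked in thirds the chord is Bb-Db-F-Ab: a minor seventh chord on Bb.
Bb is scale degree 6 in Db major, and a minor seventh chord on that degree is written vi7.
With Ab in the bass the chord is in third inversion, so the figured bass is 42.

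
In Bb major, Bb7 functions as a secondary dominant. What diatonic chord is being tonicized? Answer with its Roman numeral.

IV

The chord is a dominant seventh chord on Bb.
A dominant resolves down a perfect fifth: Bb → Eb. In Bb major, Eb is scale degree 4, i.e. IV.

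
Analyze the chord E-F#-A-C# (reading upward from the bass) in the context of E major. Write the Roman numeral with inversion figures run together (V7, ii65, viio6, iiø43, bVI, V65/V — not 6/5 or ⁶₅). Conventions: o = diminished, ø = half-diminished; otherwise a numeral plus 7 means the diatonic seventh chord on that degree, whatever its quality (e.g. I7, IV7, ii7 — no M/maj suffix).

ii42

The pitches F#-A-C#-E form a minor seventh chord rooted on F#.
In E major, F# is the supertonic; the diatonic minor seventh chord there is ii7.
With E in the bass the chord is in third inversion, so the figured bass is 42.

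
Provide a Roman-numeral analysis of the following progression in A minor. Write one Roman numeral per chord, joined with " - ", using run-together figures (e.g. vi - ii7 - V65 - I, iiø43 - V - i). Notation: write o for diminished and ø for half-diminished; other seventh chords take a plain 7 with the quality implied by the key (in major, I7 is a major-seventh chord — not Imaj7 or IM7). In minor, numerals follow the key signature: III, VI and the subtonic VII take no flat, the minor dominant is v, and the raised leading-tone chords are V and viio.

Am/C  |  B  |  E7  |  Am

i6 - V/V - V7 - i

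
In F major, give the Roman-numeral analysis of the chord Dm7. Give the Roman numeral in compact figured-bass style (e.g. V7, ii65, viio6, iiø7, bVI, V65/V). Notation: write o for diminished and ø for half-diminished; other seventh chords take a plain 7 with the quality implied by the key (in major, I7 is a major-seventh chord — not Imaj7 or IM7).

vi7

Stacked in thirds the chord is D-F-A-C: a minor seventh chord on D.
D is scale degree 6 in F major, and a minor seventh chord on that degree is written vi7.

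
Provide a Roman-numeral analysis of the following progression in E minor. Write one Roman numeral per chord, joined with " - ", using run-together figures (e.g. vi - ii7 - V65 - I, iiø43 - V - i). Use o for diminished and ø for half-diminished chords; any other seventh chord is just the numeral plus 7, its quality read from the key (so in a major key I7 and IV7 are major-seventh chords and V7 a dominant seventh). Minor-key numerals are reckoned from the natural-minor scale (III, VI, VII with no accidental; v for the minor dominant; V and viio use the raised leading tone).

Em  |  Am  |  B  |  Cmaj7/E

Em: root E is the tonic; minor triad there is i.
Am: root A is the subdominant; minor triad there is iv.
B: root B is the dominant; major triad there is V.
Cmaj7/E: root C is the submediant; major seventh chord there is VI65.

i - iv - V - VI65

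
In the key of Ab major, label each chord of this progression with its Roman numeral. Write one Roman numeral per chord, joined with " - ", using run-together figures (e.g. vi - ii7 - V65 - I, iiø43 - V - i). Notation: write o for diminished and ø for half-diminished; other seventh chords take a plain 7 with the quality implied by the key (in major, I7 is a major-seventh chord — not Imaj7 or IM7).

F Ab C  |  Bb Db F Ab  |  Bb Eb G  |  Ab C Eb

F-Ab-C: root F is the submediant; minor triad there is vi.
Bb-Db-F-Ab: minor seventh chord on Bb = scale degree 2 → ii7.
Bb-Eb-G has root Eb, degree 5 in Ab major, so V64.
Ab-C-Eb: major triad on Ab = scale degree 1 → I.

vi - ii7 - V64 - I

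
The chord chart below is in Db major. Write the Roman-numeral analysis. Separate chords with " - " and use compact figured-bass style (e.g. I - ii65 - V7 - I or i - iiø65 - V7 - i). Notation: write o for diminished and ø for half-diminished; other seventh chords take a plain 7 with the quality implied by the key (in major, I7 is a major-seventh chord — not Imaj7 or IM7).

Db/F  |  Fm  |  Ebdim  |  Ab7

Db/F: root Db is the tonic; major triad there is I6.
Fm: minor triad on F = scale degree 3 → iii.
Ebdim: Eb with this quality isn't in the key; it's iio, borrowed from the parallel minor.
Ab7: dominant seventh chord on Ab = scale degree 5 → V7.

I6 - iii - iio - V7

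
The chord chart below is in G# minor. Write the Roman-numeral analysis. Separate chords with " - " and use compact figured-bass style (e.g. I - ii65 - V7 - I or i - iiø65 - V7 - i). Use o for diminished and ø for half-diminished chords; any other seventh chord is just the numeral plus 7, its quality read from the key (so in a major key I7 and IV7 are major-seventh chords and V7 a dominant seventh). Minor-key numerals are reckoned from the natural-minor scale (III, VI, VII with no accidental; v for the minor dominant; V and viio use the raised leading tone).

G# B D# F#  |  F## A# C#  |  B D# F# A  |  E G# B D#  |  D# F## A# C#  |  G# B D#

G#-B-D#-F# has root G#, degree 1 in G# minor, so i7.
F##-A#-C# has root F##, degree 7 in G# minor, so viio.
B-D#-F#-A: a dominant seventh chord on B, the applied dominant of VI → V7/VI.
E-G#-B-D#: major seventh chord on E = scale degree 6 → VI7.
D#-F##-A#-C#: dominant seventh chord on D# = scale degree 5 → V7.
G#-B-D#: minor triad on G# = scale degree 1 → i.

i7 - viio - V7/VI - VI7 - V7 - i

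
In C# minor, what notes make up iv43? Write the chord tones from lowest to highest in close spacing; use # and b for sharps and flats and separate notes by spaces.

C# E F# A

The numeral's case and figure indicate a minor seventh chord. In C# minor its root, scale degree 4, is F#.
Stacking thirds from F# gives F#-A-C#-E.
With the 43 figure the chord is in second inversion; from the bass C# upward in close position it reads C#-E-F#-A.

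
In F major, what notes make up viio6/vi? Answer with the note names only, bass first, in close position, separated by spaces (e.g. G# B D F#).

E G C#

viio6/vi is a secondary leading-tone chord. The target vi is D in F major; the applied chord is rooted a semitone below, on C#.
Building a diminished triad on C# gives C#-E-G.
The figured bass 6 indicates first inversion, placing the third (E) in the bass: E-G-C#.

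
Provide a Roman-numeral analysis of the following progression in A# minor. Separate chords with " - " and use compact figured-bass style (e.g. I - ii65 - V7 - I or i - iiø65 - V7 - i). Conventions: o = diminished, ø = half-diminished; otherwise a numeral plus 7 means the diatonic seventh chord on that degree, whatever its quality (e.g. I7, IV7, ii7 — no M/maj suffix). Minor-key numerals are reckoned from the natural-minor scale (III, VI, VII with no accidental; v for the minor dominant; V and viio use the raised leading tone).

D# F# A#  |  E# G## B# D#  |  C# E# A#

iv - V7 - i6

D#-F#-A#: root D# is the subdominant; minor triad there is iv.
E#-G##-B#-D#: dominant seventh chord on E# = scale degree 5 → V7.
C#-E#-A#: minor triad on A# = scale degree 1 → i6.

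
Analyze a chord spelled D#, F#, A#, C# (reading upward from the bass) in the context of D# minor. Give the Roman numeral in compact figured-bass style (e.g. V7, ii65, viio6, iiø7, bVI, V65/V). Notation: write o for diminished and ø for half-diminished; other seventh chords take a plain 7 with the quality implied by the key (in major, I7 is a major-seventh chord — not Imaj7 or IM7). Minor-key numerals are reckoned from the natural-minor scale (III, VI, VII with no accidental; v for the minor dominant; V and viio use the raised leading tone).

The pitches D#-F#-A#-C# form a minor seventh chord rooted on D#.
In D# minor, D# is the tonic; the diatonic minor seventh chord there is i7.

i7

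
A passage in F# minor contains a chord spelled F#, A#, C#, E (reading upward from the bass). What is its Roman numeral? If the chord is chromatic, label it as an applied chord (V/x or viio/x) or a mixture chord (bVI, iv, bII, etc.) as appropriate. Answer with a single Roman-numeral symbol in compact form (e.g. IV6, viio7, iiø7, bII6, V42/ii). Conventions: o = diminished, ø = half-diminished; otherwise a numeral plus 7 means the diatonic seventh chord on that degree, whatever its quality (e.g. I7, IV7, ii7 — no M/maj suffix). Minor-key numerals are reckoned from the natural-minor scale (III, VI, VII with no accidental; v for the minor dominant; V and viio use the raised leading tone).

V7/iv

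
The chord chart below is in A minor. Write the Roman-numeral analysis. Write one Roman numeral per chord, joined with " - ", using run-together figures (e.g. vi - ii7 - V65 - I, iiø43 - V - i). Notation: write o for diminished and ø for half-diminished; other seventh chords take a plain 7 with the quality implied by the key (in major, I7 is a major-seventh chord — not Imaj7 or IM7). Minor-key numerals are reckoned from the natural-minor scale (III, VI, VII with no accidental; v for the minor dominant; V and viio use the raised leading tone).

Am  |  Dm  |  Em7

Am: root A is the tonic; minor triad there is i.
Dm: minor triad on D = scale degree 4 → iv.
Em7 has root E, degree 5 in A minor, so v7.

i - iv - v7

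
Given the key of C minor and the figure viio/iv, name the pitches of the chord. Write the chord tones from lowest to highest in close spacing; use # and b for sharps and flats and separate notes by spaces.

viio/iv is a secondary leading-tone chord. The target iv is F in C minor; the applied chord is rooted a semitone below, on E.
Building a diminished triad on E gives E-G-Bb.

E G Bb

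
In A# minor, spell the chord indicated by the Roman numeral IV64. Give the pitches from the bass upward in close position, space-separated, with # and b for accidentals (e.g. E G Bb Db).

A# D# F##

Scale degree 4 in A# minor is D#; here the chord built on it is altered to a major triad. IV64 is the major subdominant, borrowed from the parallel major.
So the chord is D#-F##-A#.
With the 64 figure the chord is in second inversion; from the bass A# upward in close position it reads A#-D#-F##.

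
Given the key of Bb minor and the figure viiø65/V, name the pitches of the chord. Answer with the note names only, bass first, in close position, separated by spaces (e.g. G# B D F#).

G Bb D E

The slash marks an applied leading-tone chord: viio of V. In Bb minor, V is F, so the leading tone to it is E, a half step below.
Building a half-diminished seventh chord on E gives E-G-Bb-D.
The figured bass 65 indicates first inversion, placing the third (G) in the bass: G-Bb-D-E.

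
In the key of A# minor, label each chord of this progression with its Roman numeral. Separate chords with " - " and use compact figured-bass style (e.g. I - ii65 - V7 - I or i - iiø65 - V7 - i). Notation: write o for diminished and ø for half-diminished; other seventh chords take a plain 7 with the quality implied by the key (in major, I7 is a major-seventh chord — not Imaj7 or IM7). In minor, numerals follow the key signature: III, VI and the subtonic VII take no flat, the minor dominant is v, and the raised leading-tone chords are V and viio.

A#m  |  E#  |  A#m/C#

A#m: minor triad on A# = scale degree 1 → i.
E# has root E#, degree 5 in A# minor, so V.
A#m/C#: root A# is the tonic; minor triad there is i6.

i - V - i6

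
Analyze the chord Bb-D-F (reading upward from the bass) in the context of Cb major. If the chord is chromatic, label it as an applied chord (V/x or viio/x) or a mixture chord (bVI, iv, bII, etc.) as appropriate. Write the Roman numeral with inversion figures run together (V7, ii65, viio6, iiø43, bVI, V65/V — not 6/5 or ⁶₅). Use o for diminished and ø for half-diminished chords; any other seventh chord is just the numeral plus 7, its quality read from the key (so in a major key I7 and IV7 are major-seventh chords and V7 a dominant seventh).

V/iii

The pitches Bb-D-F form a major triad rooted on Bb.
Bb is not a diatonic chord root with this quality in Cb major, but it lies a perfect fifth above Eb (iii), so the chord functions as an applied dominant of iii.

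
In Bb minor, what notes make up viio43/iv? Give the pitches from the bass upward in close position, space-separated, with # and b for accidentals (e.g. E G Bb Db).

viio43/iv is a secondary leading-tone chord. The target iv is Eb in Bb minor; the applied chord is rooted a semitone below, on D.
Building a fully diminished seventh chord on D gives D-F-Ab-Cb.
With the 43 figure the chord is in second inversion; from the bass Ab upward in close position it reads Ab-Cb-D-F.

Ab Cb D F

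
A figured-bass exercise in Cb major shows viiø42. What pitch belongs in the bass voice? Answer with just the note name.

Ab

viiø in Cb major has root Bb; the chord is Bb-Db-Fb-Ab.
The figure 42 means third inversion — the seventh is in the bass.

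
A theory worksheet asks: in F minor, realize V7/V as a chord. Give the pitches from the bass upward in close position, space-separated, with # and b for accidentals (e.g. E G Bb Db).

G B D F

V7/V is a secondary dominant — the dominant seventh of V. V in F minor is C, so the applied chord's root is G, a perfect fifth above.
Building a dominant seventh chord on G gives G-B-D-F.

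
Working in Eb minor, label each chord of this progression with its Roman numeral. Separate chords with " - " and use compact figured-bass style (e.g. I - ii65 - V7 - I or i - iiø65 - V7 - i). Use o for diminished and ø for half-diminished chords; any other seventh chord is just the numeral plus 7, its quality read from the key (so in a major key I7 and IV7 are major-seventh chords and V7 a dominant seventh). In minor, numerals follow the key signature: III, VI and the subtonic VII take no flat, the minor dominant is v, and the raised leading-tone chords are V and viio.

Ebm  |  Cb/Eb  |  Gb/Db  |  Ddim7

i - VI6 - III64 - viio7

Ebm: minor triad on Eb = scale degree 1 → i.
Cb/Eb has root Cb, degree 6 in Eb minor, so VI6.
Gb/Db: root Gb is the mediant; major triad there is III64.
Ddim7 has root D, degree 7 in Eb minor, so viio7.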